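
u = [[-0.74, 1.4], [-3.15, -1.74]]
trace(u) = -2.48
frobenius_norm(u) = 3.93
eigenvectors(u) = [[(-0.13-0.54j),(-0.13+0.54j)], [0.83+0.00j,(0.83-0j)]]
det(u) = 5.70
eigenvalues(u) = [(-1.24+2.04j), (-1.24-2.04j)]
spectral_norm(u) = 3.60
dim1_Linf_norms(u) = [1.4, 3.15]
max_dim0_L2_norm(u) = 3.24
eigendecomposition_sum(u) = [[-0.37+1.17j, (0.7+0.43j)], [-1.58-0.96j, (-0.87+0.87j)]] + [[(-0.37-1.17j),  0.70-0.43j], [(-1.58+0.96j),  -0.87-0.87j]]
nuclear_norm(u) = 5.18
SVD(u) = [[0.01, -1.00], [-1.0, -0.01]] @ diag([3.5987714118764185, 1.5832069748017812]) @ [[0.87,0.49],  [0.49,-0.87]]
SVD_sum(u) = [[0.03,0.02], [-3.14,-1.75]] + [[-0.77,  1.38], [-0.01,  0.01]]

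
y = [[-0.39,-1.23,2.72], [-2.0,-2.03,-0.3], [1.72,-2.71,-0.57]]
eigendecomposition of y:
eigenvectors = [[(0.69+0j), (-0.21+0.46j), (-0.21-0.46j)], [-0.33+0.00j, -0.62+0.00j, -0.62-0.00j], [(0.64+0j), (-0.3-0.51j), (-0.3+0.51j)]]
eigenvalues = [(2.71+0j), (-2.85+1.24j), (-2.85-1.24j)]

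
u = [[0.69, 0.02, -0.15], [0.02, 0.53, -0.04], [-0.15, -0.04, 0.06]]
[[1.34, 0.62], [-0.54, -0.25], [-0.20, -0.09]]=u@ [[2.45, 1.14], [-0.95, -0.44], [2.23, 1.03]]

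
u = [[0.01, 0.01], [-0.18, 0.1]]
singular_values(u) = [0.21, 0.01]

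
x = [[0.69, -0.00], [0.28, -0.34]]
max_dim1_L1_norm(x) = 0.69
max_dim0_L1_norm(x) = 0.97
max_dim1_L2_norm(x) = 0.69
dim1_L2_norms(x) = [0.69, 0.44]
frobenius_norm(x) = 0.82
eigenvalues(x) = [-0.34, 0.69]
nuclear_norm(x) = 1.07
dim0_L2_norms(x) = [0.74, 0.34]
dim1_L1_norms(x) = [0.69, 0.62]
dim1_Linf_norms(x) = [0.69, 0.34]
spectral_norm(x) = 0.76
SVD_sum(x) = [[0.66, -0.14], [0.34, -0.07]] + [[0.03, 0.14],[-0.06, -0.27]]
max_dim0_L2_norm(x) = 0.74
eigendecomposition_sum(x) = [[-0.0, -0.00], [0.09, -0.34]] + [[0.69,0.00], [0.19,0.0]]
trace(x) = 0.35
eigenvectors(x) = [[0.00, 0.96], [1.0, 0.26]]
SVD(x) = [[-0.89,-0.45], [-0.45,0.89]] @ diag([0.7577993332264867, 0.30958063660618734]) @ [[-0.98, 0.2], [-0.20, -0.98]]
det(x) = -0.23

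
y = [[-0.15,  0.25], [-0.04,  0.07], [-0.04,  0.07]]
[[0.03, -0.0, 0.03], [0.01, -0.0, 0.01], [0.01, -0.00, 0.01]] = y@[[-0.13, -0.07, 0.07],[0.06, -0.06, 0.15]]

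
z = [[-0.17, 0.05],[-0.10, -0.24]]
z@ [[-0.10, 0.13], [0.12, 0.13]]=[[0.02, -0.02], [-0.02, -0.04]]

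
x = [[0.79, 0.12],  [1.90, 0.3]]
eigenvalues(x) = [1.08, 0.01]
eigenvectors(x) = [[0.38, -0.15], [0.92, 0.99]]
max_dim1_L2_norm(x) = 1.92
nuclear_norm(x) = 2.09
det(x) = 0.01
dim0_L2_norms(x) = [2.06, 0.32]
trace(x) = 1.09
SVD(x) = [[-0.38, -0.92],[-0.92, 0.38]] @ diag([2.082902141213649, 0.004320894305075721]) @ [[-0.99,-0.16], [-0.16,0.99]]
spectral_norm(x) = 2.08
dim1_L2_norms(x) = [0.8, 1.92]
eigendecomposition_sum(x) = [[0.79, 0.12],[1.91, 0.29]] + [[0.00,  -0.00],  [-0.01,  0.01]]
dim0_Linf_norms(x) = [1.9, 0.3]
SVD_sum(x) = [[0.79, 0.12], [1.9, 0.3]] + [[0.0, -0.00],[-0.00, 0.0]]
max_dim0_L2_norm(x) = 2.06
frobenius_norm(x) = 2.08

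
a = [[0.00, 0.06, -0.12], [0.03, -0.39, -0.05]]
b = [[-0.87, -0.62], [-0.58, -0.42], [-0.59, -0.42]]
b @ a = [[-0.02,  0.19,  0.14], [-0.01,  0.13,  0.09], [-0.01,  0.13,  0.09]]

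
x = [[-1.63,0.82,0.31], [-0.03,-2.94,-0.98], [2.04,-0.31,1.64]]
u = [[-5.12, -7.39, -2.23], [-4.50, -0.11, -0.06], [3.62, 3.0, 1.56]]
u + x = [[-6.75, -6.57, -1.92], [-4.53, -3.05, -1.04], [5.66, 2.69, 3.20]]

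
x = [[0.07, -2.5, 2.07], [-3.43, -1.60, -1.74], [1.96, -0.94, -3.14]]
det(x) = 48.85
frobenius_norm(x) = 6.52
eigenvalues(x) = [3.18, -4.09, -3.75]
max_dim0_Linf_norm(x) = 3.43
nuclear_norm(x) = 11.14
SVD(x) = [[-0.15, 0.50, -0.85], [0.94, 0.34, 0.03], [0.3, -0.80, -0.52]] @ diag([4.171934588359505, 4.124402788428318, 2.8392540268976156]) @ [[-0.63, -0.34, -0.7], [-0.65, -0.25, 0.72], [-0.42, 0.91, -0.06]]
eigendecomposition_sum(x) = [[1.80, -1.12, 0.9], [-1.58, 0.98, -0.79], [0.79, -0.49, 0.4]] + [[-1.23,-0.73,1.34], [0.22,0.13,-0.24], [2.75,1.62,-2.99]] + [[-0.50,-0.65,-0.17], [-2.07,-2.71,-0.71], [-1.58,-2.07,-0.54]]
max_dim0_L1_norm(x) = 6.95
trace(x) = -4.67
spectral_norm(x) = 4.17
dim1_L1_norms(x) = [4.64, 6.77, 6.04]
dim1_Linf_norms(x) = [2.5, 3.43, 3.14]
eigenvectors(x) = [[-0.71, 0.41, 0.19], [0.63, -0.07, 0.78], [-0.31, -0.91, 0.6]]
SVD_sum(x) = [[0.41, 0.22, 0.45], [-2.49, -1.32, -2.73], [-0.80, -0.42, -0.88]] + [[-1.35, -0.53, 1.48], [-0.91, -0.35, 1.00], [2.14, 0.83, -2.35]] + [[1.01, -2.19, 0.14],[-0.03, 0.07, -0.0],[0.62, -1.35, 0.09]]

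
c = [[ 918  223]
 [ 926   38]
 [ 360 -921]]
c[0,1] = 223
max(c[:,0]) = 926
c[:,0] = [918, 926, 360]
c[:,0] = [918, 926, 360]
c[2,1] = -921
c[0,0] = 918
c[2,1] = -921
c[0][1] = 223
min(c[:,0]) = 360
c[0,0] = 918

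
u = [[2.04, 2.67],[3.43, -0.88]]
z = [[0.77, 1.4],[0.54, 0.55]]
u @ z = [[3.01, 4.32], [2.17, 4.32]]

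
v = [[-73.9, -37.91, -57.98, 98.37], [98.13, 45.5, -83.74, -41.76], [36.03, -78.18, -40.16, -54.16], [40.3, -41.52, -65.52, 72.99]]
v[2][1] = -78.18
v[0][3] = 98.37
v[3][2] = -65.52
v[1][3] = -41.76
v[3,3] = 72.99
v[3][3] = 72.99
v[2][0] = 36.03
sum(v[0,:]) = -71.41999999999999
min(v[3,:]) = -65.52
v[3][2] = -65.52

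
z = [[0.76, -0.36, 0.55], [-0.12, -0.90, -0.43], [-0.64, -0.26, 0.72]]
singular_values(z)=[1.01, 1.0, 1.0]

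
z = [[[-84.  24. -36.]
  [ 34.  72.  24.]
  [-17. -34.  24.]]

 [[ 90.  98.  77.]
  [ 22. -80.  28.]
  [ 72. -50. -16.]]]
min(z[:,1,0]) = 22.0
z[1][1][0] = 22.0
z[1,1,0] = 22.0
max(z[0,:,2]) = 24.0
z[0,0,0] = -84.0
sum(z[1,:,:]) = 241.0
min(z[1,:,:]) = -80.0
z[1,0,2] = 77.0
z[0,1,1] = 72.0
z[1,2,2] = -16.0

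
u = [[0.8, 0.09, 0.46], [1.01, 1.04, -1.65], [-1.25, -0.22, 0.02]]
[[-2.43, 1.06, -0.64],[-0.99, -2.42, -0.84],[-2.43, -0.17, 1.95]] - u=[[-3.23, 0.97, -1.10], [-2.00, -3.46, 0.81], [-1.18, 0.05, 1.93]]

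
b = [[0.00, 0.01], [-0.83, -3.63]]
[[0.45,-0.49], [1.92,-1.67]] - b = [[0.45,-0.50], [2.75,1.96]]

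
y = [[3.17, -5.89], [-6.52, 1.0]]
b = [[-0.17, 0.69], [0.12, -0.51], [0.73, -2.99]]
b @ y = [[-5.04,1.69], [3.71,-1.22], [21.81,-7.29]]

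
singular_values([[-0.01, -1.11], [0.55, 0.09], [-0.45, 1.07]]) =[1.57, 0.64]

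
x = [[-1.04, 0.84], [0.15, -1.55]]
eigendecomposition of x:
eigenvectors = [[0.98, -0.77], [0.21, 0.64]]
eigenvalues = [-0.86, -1.73]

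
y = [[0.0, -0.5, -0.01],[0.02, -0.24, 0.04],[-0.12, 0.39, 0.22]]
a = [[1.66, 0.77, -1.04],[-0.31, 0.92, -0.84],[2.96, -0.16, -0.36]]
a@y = [[0.14,  -1.42,  -0.21], [0.12,  -0.39,  -0.14], [0.04,  -1.58,  -0.12]]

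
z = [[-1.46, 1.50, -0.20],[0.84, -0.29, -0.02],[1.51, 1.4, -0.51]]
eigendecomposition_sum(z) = [[-1.50, 1.40, -0.17],[0.71, -0.67, 0.08],[0.81, -0.75, 0.09]] + [[0.01, 0.04, -0.01], [0.03, 0.08, -0.01], [0.11, 0.29, -0.05]] + [[0.02, 0.07, -0.02], [0.10, 0.3, -0.09], [0.59, 1.86, -0.55]]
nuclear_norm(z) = 4.41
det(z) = 0.02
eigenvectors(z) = [[0.81,-0.12,0.04], [-0.39,-0.25,0.16], [-0.44,-0.96,0.99]]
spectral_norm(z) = 2.29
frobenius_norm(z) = 3.12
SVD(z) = [[-0.80,-0.5,-0.35],[0.39,0.02,-0.92],[0.47,-0.87,0.18]] @ diag([2.287388662050939, 2.1165395657243864, 0.0036572454171500887]) @ [[0.96,-0.29,-0.04],[-0.27,-0.93,0.26],[-0.11,-0.23,-0.97]]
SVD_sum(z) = [[-1.74, 0.52, 0.07], [0.85, -0.25, -0.03], [1.02, -0.30, -0.04]] + [[0.28, 0.98, -0.27], [-0.01, -0.04, 0.01], [0.49, 1.70, -0.47]] + [[0.0, 0.0, 0.00], [0.00, 0.00, 0.00], [-0.00, -0.00, -0.00]]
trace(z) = -2.26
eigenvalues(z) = [-2.07, 0.04, -0.23]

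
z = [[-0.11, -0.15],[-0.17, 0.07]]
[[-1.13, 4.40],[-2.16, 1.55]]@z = [[-0.62, 0.48],[-0.03, 0.43]]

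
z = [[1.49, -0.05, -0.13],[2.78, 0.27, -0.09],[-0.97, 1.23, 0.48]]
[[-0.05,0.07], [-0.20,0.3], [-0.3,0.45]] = z @ [[-0.08,0.12], [-0.1,0.15], [-0.53,0.79]]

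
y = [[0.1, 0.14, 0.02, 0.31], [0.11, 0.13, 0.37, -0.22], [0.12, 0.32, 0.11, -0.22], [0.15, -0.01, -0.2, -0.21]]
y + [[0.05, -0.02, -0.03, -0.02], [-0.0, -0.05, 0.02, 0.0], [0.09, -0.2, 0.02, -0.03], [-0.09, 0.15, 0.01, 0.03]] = [[0.15, 0.12, -0.01, 0.29], [0.11, 0.08, 0.39, -0.22], [0.21, 0.12, 0.13, -0.25], [0.06, 0.14, -0.19, -0.18]]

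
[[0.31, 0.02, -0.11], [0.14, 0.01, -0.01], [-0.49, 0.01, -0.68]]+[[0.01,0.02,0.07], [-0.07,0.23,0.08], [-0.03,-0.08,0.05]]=[[0.32, 0.04, -0.04], [0.07, 0.24, 0.07], [-0.52, -0.07, -0.63]]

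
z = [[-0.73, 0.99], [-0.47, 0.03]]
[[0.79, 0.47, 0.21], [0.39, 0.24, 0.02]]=z @ [[-0.82,-0.51,-0.03], [0.19,0.10,0.19]]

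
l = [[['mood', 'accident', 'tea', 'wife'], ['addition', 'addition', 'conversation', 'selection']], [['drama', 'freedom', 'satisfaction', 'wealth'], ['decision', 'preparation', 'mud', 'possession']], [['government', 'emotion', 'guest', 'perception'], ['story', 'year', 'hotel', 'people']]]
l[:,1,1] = ['addition', 'preparation', 'year']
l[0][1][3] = 'selection'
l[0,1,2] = 'conversation'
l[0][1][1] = 'addition'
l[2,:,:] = [['government', 'emotion', 'guest', 'perception'], ['story', 'year', 'hotel', 'people']]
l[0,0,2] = 'tea'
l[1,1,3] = 'possession'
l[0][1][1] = 'addition'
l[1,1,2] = 'mud'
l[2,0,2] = 'guest'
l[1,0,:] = ['drama', 'freedom', 'satisfaction', 'wealth']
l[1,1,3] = 'possession'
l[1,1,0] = 'decision'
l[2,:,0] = ['government', 'story']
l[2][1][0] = 'story'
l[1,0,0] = 'drama'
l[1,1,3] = 'possession'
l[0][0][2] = 'tea'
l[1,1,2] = 'mud'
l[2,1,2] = 'hotel'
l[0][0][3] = 'wife'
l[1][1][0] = 'decision'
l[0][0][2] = 'tea'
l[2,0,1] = 'emotion'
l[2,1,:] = ['story', 'year', 'hotel', 'people']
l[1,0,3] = 'wealth'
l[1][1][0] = 'decision'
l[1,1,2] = 'mud'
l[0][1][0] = 'addition'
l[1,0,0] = 'drama'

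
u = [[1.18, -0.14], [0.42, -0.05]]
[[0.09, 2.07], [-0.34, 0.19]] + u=[[1.27, 1.93],[0.08, 0.14]]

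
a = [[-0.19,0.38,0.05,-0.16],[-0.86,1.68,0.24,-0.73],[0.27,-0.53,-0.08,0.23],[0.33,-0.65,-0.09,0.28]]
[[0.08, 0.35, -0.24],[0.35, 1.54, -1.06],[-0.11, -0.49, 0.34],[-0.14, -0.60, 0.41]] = a@ [[-0.03,  -0.18,  0.12], [0.18,  0.72,  -0.50], [0.16,  0.38,  -0.30], [0.02,  -0.12,  0.06]]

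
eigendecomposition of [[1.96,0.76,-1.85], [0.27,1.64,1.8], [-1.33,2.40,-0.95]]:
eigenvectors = [[0.40, -0.82, -0.53], [-0.38, -0.57, 0.63], [0.84, -0.08, 0.56]]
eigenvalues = [-2.66, 2.3, 3.01]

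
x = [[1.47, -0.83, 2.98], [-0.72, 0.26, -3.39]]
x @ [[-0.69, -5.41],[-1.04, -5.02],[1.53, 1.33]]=[[4.41, 0.18], [-4.96, -1.92]]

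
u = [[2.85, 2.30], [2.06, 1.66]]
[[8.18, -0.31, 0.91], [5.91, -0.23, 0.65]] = u @ [[2.46,-2.03,-1.28], [0.51,2.38,1.98]]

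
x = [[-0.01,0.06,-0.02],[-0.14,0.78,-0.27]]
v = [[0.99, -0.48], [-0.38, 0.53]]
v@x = [[0.06,  -0.32,  0.11], [-0.07,  0.39,  -0.14]]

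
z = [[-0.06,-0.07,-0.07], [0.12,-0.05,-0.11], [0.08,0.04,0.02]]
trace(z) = -0.09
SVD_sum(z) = [[0.02, -0.01, -0.01],[0.12, -0.05, -0.11],[0.02, -0.01, -0.02]] + [[-0.08, -0.06, -0.05], [-0.00, -0.0, -0.00], [0.06, 0.05, 0.04]] + [[-0.0, 0.00, -0.00], [0.0, -0.00, 0.00], [-0.00, 0.0, -0.0]]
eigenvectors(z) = [[(-0.14-0.49j), -0.14+0.49j, (0.23+0j)],[(-0.77+0j), (-0.77-0j), -0.78+0.00j],[(-0.11+0.38j), (-0.11-0.38j), (0.59+0j)]]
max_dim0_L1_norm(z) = 0.26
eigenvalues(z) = [(-0.04+0.13j), (-0.04-0.13j), (-0+0j)]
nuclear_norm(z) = 0.32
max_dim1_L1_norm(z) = 0.28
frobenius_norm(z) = 0.23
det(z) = -0.00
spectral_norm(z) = 0.17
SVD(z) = [[0.13, -0.80, 0.59], [0.97, -0.01, -0.23], [0.18, 0.6, 0.78]] @ diag([0.17480775887385713, 0.14226788823763017, 0.0014475544565192803]) @ [[0.71, -0.29, -0.64], [0.67, 0.56, 0.48], [-0.22, 0.77, -0.59]]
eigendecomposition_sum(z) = [[(-0.03+0.05j), -0.04-0.01j, -0.03-0.03j],[(0.06+0.06j), (-0.02+0.05j), -0.06+0.04j],[0.04-0.02j, 0.02+0.02j, 0.01+0.03j]] + [[(-0.03-0.05j), -0.04+0.01j, -0.03+0.03j], [(0.06-0.06j), (-0.02-0.05j), (-0.06-0.04j)], [(0.04+0.02j), (0.02-0.02j), (0.01-0.03j)]] + [[-0.00+0.00j, 0j, -0.00+0.00j], [0.00-0.00j, -0.00-0.00j, -0j], [(-0+0j), 0.00+0.00j, -0.00+0.00j]]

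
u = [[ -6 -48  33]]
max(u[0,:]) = 33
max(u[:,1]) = -48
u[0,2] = 33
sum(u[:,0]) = -6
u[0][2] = 33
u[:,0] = [-6]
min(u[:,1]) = -48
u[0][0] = -6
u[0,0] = -6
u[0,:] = [-6, -48, 33]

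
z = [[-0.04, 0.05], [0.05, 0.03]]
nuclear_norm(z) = 0.12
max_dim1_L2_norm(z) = 0.06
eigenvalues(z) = [-0.07, 0.06]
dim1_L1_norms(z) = [0.09, 0.08]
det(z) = -0.00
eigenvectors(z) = [[-0.89, -0.46], [0.46, -0.89]]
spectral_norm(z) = 0.07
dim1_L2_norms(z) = [0.06, 0.06]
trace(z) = -0.01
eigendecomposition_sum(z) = [[-0.05, 0.03], [0.03, -0.01]] + [[0.01,0.02], [0.02,0.04]]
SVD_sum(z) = [[-0.05, 0.03], [0.03, -0.01]] + [[0.01, 0.02], [0.02, 0.04]]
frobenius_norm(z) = 0.09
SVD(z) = [[-0.89, 0.46], [0.46, 0.89]] @ diag([0.06603277807866852, 0.056032778078668515]) @ [[0.89, -0.46], [0.46, 0.89]]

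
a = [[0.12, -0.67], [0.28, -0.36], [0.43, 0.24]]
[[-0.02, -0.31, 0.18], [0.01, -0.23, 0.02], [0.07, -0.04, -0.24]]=a@[[0.13, -0.31, -0.37], [0.06, 0.40, -0.33]]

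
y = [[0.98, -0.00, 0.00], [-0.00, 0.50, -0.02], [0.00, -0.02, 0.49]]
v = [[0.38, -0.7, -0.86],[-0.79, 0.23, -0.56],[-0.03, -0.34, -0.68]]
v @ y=[[0.37, -0.33, -0.41],[-0.77, 0.13, -0.28],[-0.03, -0.16, -0.33]]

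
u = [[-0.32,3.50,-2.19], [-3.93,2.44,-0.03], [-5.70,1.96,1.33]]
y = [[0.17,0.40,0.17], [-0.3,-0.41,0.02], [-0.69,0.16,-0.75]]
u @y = [[0.41,-1.91,1.66], [-1.38,-2.58,-0.60], [-2.47,-2.87,-1.93]]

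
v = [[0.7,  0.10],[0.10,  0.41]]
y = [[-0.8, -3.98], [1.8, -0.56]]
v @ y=[[-0.38, -2.84], [0.66, -0.63]]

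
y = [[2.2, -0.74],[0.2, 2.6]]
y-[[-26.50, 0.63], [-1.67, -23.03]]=[[28.7, -1.37], [1.87, 25.63]]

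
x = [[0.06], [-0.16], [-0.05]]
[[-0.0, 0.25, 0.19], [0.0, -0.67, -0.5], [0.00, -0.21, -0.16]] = x @ [[-0.01, 4.18, 3.1]]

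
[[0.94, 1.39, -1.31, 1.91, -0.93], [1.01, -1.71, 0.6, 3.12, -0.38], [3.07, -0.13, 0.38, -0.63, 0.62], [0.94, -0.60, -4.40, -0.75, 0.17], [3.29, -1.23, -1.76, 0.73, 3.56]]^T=[[0.94, 1.01, 3.07, 0.94, 3.29], [1.39, -1.71, -0.13, -0.60, -1.23], [-1.31, 0.6, 0.38, -4.4, -1.76], [1.91, 3.12, -0.63, -0.75, 0.73], [-0.93, -0.38, 0.62, 0.17, 3.56]]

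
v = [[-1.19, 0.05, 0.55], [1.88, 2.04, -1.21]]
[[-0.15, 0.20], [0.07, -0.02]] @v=[[0.55, 0.40, -0.32], [-0.12, -0.04, 0.06]]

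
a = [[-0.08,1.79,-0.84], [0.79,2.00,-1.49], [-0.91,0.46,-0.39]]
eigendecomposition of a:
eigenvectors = [[(-0.56+0j), (-0.32+0.27j), (-0.32-0.27j)], [-0.83+0.00j, -0.36-0.14j, (-0.36+0.14j)], [0.04+0.00j, -0.82+0.00j, (-0.82-0j)]]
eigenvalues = [(2.62+0j), (-0.54+0.38j), (-0.54-0.38j)]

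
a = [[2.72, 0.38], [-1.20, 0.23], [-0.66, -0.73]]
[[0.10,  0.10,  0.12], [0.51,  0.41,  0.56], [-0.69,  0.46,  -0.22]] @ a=[[0.07, -0.03], [0.53, -0.12], [-2.28, 0.0]]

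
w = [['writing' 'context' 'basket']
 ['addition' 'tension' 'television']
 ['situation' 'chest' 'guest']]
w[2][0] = 'situation'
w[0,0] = 'writing'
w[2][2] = 'guest'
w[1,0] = 'addition'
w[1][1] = 'tension'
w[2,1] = 'chest'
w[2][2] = 'guest'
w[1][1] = 'tension'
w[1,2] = 'television'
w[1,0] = 'addition'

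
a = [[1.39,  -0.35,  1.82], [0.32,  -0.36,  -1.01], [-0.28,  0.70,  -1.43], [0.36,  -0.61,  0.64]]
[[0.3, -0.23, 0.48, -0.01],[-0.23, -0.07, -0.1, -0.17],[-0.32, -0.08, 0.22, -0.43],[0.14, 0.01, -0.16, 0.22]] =a @[[-0.08, -0.25, 0.44, -0.35],[-0.04, -0.13, 0.57, -0.36],[0.22, 0.04, 0.04, 0.19]]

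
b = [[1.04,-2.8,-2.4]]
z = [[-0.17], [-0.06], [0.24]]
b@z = [[-0.58]]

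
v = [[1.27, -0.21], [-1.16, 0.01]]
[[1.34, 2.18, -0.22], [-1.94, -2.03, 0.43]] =v@[[1.71, 1.75, -0.38], [3.95, 0.18, -1.26]]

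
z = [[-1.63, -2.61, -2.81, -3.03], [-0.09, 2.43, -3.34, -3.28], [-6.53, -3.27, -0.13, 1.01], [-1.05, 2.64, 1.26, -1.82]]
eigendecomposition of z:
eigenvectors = [[-0.12+0.27j, (-0.12-0.27j), (-0.5+0j), (-0.22+0j)], [0.73+0.00j, (0.73-0j), -0.22+0.00j, -0.07+0.00j], [(-0.49-0.25j), -0.49+0.25j, -0.79+0.00j, -0.74+0.00j], [(0.2-0.17j), 0.20+0.17j, 0.29+0.00j, (0.63+0j)]]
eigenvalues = [(3.8+1.9j), (3.8-1.9j), (-5.51+0j), (-3.23+0j)]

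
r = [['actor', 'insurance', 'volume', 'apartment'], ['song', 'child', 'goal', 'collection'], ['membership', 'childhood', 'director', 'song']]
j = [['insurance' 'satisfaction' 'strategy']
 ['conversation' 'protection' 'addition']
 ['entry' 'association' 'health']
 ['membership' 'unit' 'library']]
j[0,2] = 'strategy'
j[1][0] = 'conversation'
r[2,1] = 'childhood'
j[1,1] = 'protection'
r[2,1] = 'childhood'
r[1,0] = 'song'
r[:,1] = ['insurance', 'child', 'childhood']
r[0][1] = 'insurance'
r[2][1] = 'childhood'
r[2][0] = 'membership'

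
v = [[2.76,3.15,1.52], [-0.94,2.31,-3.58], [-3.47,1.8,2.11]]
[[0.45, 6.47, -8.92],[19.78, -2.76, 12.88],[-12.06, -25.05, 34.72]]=v@[[1.23,5.27,-7.71], [1.44,-1.73,3.57], [-4.92,-1.73,0.73]]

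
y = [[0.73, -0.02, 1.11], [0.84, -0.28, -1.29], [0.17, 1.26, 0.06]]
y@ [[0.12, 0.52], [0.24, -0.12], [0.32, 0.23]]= [[0.44, 0.64], [-0.38, 0.17], [0.34, -0.05]]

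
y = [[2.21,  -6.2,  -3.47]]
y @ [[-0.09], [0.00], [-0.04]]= [[-0.06]]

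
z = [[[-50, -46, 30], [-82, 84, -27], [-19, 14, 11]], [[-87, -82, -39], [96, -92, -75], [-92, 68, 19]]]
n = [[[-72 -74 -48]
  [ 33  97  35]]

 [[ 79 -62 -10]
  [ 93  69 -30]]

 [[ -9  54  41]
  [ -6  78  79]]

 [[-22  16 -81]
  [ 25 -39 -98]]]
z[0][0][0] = -50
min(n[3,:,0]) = -22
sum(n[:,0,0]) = -24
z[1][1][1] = -92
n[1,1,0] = 93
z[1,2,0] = -92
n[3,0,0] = -22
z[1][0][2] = -39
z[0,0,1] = -46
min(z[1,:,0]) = -92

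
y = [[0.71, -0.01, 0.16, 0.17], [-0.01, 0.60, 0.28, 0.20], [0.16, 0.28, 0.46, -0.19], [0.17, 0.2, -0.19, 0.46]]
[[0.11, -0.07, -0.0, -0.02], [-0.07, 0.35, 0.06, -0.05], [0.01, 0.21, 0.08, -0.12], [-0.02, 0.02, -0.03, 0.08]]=y @ [[0.17,-0.09,-0.0,-0.06],[-0.09,0.57,0.10,-0.12],[-0.00,0.1,0.07,-0.08],[-0.06,-0.12,-0.08,0.22]]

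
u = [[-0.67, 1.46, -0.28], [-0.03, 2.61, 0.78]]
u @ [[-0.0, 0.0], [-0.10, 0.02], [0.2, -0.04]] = [[-0.20,  0.04],[-0.1,  0.02]]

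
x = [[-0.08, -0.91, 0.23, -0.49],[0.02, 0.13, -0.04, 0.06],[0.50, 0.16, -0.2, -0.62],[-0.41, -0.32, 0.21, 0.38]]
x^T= [[-0.08, 0.02, 0.5, -0.41], [-0.91, 0.13, 0.16, -0.32], [0.23, -0.04, -0.2, 0.21], [-0.49, 0.06, -0.62, 0.38]]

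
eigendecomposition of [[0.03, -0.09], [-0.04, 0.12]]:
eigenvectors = [[-0.95, 0.60], [-0.32, -0.80]]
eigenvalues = [0.0, 0.15]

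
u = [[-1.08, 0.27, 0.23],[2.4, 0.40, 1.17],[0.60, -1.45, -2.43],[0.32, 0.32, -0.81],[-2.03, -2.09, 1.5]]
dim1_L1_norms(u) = [1.58, 3.97, 4.48, 1.45, 5.62]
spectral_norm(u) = 3.81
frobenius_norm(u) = 5.34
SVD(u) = [[-0.23, -0.04, -0.36],[0.46, -0.52, 0.62],[0.2, 0.84, 0.42],[0.18, 0.17, -0.16],[-0.81, -0.03, 0.52]] @ diag([3.8125955914761755, 3.175545744931005, 1.9820252464857797]) @ [[0.83,0.42,-0.36], [-0.18,-0.41,-0.89], [0.52,-0.81,0.27]]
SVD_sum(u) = [[-0.73, -0.36, 0.32], [1.45, 0.72, -0.63], [0.65, 0.32, -0.28], [0.58, 0.29, -0.25], [-2.59, -1.29, 1.13]] + [[0.02, 0.05, 0.11], [0.30, 0.68, 1.47], [-0.49, -1.09, -2.37], [-0.1, -0.22, -0.48], [0.02, 0.04, 0.1]] + [[-0.37, 0.58, -0.19], [0.64, -1.0, 0.33], [0.44, -0.68, 0.22], [-0.16, 0.25, -0.08], [0.54, -0.84, 0.28]]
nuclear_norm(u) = 8.97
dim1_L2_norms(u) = [1.14, 2.7, 2.89, 0.93, 3.28]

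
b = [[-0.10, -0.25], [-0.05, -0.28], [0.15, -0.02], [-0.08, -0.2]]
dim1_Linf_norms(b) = [0.25, 0.28, 0.15, 0.2]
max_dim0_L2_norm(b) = 0.43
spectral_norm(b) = 0.45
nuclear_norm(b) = 0.60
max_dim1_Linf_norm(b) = 0.28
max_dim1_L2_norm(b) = 0.28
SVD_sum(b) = [[-0.08,-0.26], [-0.09,-0.27], [0.01,0.03], [-0.07,-0.20]] + [[-0.02, 0.01],  [0.04, -0.01],  [0.14, -0.05],  [-0.01, 0.0]]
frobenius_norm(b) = 0.47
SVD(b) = [[-0.60, 0.11],[-0.63, -0.26],[0.06, -0.96],[-0.48, 0.08]] @ diag([0.4455454918790816, 0.15552882262213433]) @ [[0.31, 0.95], [-0.95, 0.31]]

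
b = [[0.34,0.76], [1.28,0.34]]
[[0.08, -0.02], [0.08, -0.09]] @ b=[[0.00,  0.05], [-0.09,  0.03]]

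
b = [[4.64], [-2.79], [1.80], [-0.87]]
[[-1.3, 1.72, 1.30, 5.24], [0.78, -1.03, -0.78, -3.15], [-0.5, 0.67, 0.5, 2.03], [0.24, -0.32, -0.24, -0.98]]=b @ [[-0.28, 0.37, 0.28, 1.13]]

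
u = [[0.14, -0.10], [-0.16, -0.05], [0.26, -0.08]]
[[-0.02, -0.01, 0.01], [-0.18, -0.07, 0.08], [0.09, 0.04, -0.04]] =u@[[0.73,0.28,-0.32], [1.21,0.47,-0.53]]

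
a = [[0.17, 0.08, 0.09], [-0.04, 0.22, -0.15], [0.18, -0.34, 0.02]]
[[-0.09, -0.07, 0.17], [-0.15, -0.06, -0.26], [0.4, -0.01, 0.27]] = a @ [[0.3, -0.46, 0.66],[-1.05, -0.2, -0.38],[-0.61, 0.26, 0.97]]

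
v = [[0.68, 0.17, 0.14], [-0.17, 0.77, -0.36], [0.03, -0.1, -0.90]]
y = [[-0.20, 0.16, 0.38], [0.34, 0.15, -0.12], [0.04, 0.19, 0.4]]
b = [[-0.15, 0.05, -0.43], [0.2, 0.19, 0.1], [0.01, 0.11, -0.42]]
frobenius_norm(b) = 0.70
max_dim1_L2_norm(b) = 0.46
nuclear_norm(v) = 2.46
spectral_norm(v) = 1.03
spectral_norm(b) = 0.63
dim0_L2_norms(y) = [0.4, 0.29, 0.56]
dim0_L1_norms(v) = [0.88, 1.04, 1.4]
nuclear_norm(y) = 1.10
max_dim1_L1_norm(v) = 1.3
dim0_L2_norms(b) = [0.25, 0.23, 0.61]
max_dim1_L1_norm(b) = 0.63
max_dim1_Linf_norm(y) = 0.4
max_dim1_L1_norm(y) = 0.74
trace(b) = -0.38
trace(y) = 0.35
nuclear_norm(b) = 0.97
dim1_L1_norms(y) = [0.74, 0.61, 0.63]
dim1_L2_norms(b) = [0.46, 0.29, 0.43]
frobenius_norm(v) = 1.44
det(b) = 0.01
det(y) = -0.02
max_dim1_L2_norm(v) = 0.91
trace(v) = 0.55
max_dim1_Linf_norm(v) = 0.9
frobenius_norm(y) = 0.75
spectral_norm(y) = 0.63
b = y @ v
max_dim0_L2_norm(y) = 0.56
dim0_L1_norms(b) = [0.36, 0.35, 0.95]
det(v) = -0.52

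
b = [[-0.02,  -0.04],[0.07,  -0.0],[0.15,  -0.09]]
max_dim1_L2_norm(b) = 0.17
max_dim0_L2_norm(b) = 0.17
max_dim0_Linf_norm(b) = 0.15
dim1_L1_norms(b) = [0.06, 0.07, 0.24]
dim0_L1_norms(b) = [0.24, 0.13]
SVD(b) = [[0.0, 0.80], [0.34, -0.57], [0.94, 0.20]] @ diag([0.18532304359189694, 0.0561726758650134]) @ [[0.89, -0.46],[-0.46, -0.89]]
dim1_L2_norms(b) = [0.04, 0.07, 0.17]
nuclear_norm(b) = 0.24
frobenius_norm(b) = 0.19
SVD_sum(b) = [[0.00, -0.0], [0.06, -0.03], [0.16, -0.08]] + [[-0.02, -0.04],[0.01, 0.03],[-0.01, -0.01]]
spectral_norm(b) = 0.19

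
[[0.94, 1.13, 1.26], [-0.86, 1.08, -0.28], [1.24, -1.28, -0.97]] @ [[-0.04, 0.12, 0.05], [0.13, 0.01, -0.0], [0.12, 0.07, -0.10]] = [[0.26, 0.21, -0.08], [0.14, -0.11, -0.02], [-0.33, 0.07, 0.16]]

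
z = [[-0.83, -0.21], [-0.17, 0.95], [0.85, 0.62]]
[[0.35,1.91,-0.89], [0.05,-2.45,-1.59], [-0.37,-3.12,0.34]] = z @ [[-0.42, -1.58, 1.43], [-0.02, -2.86, -1.42]]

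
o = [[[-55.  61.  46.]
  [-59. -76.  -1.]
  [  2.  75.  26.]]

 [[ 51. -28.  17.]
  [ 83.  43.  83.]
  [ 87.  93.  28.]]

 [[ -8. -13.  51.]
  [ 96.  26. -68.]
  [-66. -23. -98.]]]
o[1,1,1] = 43.0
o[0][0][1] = 61.0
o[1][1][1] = 43.0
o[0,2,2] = 26.0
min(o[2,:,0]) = -66.0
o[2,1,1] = 26.0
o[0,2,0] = 2.0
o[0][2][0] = 2.0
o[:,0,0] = [-55.0, 51.0, -8.0]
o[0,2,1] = 75.0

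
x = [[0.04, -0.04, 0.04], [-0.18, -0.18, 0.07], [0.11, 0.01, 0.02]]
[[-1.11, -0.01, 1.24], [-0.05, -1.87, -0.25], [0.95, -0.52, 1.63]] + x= [[-1.07, -0.05, 1.28], [-0.23, -2.05, -0.18], [1.06, -0.51, 1.65]]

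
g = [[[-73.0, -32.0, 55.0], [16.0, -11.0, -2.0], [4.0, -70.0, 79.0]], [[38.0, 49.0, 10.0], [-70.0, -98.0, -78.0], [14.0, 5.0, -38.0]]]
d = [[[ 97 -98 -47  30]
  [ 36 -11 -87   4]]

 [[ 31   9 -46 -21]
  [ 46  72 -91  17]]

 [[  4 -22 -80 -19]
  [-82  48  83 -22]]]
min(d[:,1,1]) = -11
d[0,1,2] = -87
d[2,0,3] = -19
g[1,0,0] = 38.0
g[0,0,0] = -73.0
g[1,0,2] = 10.0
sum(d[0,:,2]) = -134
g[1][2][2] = -38.0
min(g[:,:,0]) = -73.0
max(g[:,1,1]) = -11.0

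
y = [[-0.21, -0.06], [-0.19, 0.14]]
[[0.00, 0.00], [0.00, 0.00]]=y @ [[0.00, 0.00], [0.00, 0.00]]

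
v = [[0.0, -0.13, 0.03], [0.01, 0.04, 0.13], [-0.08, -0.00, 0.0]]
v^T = [[0.00,0.01,-0.08], [-0.13,0.04,-0.0], [0.03,0.13,0.0]]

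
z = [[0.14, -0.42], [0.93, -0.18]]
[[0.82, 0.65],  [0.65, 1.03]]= z @[[0.35,0.87], [-1.83,-1.25]]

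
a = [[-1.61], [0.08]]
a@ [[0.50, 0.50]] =[[-0.80, -0.8], [0.04, 0.04]]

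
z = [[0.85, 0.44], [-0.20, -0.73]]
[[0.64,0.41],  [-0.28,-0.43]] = z @ [[0.64, 0.21], [0.21, 0.53]]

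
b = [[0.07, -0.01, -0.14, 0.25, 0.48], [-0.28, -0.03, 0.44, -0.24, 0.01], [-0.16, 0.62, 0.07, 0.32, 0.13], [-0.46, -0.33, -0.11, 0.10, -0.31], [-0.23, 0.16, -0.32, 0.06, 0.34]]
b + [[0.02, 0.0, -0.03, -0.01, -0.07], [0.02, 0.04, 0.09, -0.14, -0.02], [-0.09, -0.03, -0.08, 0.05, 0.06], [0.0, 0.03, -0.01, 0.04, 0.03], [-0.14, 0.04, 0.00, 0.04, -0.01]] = [[0.09, -0.01, -0.17, 0.24, 0.41], [-0.26, 0.01, 0.53, -0.38, -0.01], [-0.25, 0.59, -0.01, 0.37, 0.19], [-0.46, -0.30, -0.12, 0.14, -0.28], [-0.37, 0.20, -0.32, 0.1, 0.33]]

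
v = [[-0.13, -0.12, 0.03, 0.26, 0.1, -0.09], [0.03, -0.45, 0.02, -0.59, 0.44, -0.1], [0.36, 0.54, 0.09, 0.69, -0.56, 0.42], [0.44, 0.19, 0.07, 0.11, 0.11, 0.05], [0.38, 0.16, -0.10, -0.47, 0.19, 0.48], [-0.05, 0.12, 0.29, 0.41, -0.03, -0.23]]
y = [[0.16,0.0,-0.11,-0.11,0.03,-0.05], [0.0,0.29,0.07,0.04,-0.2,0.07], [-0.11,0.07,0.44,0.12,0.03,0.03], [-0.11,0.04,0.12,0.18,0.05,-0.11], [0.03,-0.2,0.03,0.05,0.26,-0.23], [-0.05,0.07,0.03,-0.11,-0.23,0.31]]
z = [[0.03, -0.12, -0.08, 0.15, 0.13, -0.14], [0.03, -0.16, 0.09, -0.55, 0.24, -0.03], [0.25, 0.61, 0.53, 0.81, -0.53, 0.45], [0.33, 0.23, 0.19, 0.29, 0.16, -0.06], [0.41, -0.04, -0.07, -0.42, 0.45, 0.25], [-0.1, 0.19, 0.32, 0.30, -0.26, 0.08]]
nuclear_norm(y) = 1.65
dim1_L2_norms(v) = [0.34, 0.87, 1.18, 0.51, 0.82, 0.57]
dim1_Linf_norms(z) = [0.15, 0.55, 0.81, 0.33, 0.45, 0.32]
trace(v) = -0.42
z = y + v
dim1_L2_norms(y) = [0.23, 0.37, 0.48, 0.27, 0.41, 0.41]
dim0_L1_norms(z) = [1.15, 1.35, 1.28, 2.52, 1.77, 1.01]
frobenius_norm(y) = 0.91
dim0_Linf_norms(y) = [0.16, 0.29, 0.44, 0.18, 0.26, 0.31]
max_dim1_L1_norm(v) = 2.66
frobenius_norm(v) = 1.88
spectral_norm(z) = 1.62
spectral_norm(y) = 0.64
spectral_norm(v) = 1.49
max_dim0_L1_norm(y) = 0.8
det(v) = -0.00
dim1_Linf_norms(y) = [0.16, 0.29, 0.44, 0.18, 0.26, 0.31]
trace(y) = 1.64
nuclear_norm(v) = 3.47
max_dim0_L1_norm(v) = 2.53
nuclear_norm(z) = 3.34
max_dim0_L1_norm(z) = 2.52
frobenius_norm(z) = 1.89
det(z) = -0.00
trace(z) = 1.22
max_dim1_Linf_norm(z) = 0.81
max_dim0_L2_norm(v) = 1.14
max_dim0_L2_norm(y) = 0.48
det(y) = -0.00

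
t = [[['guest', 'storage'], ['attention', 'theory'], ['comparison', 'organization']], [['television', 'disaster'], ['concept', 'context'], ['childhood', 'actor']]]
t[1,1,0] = 'concept'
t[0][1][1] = 'theory'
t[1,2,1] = 'actor'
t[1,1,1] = 'context'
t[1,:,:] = [['television', 'disaster'], ['concept', 'context'], ['childhood', 'actor']]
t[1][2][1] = 'actor'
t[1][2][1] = 'actor'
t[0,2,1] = 'organization'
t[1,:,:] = [['television', 'disaster'], ['concept', 'context'], ['childhood', 'actor']]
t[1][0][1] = 'disaster'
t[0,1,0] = 'attention'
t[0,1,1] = 'theory'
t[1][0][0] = 'television'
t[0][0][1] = 'storage'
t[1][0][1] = 'disaster'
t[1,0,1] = 'disaster'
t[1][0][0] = 'television'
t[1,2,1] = 'actor'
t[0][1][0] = 'attention'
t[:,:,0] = [['guest', 'attention', 'comparison'], ['television', 'concept', 'childhood']]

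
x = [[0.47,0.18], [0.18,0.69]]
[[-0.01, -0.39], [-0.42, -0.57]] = x @ [[0.23, -0.58], [-0.67, -0.67]]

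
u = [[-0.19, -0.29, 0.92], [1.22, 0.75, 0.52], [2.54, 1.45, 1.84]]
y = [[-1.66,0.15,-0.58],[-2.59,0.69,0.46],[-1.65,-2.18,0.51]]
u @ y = [[-0.45, -2.23, 0.45], [-4.83, -0.43, -0.10], [-11.01, -2.63, 0.13]]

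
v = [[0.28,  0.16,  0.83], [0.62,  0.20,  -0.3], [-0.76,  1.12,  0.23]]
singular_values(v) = [1.41, 0.88, 0.67]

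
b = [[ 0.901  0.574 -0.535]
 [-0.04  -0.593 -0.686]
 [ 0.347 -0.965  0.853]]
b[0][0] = 0.901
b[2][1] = -0.965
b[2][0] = 0.347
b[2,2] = 0.853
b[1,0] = -0.04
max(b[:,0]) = 0.901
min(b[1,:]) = -0.686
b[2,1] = -0.965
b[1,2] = -0.686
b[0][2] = -0.535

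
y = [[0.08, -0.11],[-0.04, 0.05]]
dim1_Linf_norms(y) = [0.11, 0.05]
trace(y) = 0.13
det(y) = -0.00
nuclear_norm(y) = 0.15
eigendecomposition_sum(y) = [[0.08, -0.11],[-0.04, 0.05]] + [[-0.00, -0.00], [-0.00, -0.00]]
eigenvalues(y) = [0.13, -0.0]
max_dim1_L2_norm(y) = 0.14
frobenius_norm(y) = 0.15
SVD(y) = [[-0.90,0.43], [0.43,0.90]] @ diag([0.1503094080050588, 0.0026611774027247713]) @ [[-0.59, 0.8], [-0.8, -0.59]]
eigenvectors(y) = [[0.9,  0.80], [-0.43,  0.6]]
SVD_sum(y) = [[0.08,  -0.11], [-0.04,  0.05]] + [[-0.0, -0.0],[-0.00, -0.00]]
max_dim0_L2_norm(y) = 0.12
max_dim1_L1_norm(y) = 0.19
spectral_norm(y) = 0.15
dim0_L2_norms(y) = [0.09, 0.12]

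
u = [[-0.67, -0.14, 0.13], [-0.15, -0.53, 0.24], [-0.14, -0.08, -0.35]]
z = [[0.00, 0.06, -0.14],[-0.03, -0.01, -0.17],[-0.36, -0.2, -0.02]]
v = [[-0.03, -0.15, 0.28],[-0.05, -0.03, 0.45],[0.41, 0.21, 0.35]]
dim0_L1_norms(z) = [0.39, 0.27, 0.33]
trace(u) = -1.55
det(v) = -0.03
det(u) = -0.13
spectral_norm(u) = 0.80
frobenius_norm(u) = 1.00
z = v @ u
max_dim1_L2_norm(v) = 0.58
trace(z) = -0.03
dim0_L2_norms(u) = [0.7, 0.55, 0.44]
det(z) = 0.00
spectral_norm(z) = 0.41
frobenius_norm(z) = 0.47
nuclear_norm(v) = 1.19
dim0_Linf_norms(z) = [0.36, 0.2, 0.17]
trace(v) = 0.29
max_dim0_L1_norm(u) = 0.96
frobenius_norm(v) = 0.80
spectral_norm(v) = 0.68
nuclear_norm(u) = 1.63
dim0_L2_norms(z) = [0.36, 0.21, 0.22]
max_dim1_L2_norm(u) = 0.7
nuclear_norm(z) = 0.67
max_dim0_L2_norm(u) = 0.7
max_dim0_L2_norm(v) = 0.64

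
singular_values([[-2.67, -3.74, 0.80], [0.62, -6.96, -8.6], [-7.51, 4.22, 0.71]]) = [12.12, 7.51, 3.99]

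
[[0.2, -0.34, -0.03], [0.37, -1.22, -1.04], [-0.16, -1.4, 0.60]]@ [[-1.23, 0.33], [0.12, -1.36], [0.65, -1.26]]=[[-0.31,0.57],[-1.28,3.09],[0.42,1.1]]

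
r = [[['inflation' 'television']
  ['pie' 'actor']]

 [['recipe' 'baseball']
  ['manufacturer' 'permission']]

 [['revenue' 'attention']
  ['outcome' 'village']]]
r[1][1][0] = 'manufacturer'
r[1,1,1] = 'permission'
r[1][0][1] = 'baseball'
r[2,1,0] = 'outcome'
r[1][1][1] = 'permission'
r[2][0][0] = 'revenue'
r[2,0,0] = 'revenue'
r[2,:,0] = ['revenue', 'outcome']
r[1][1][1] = 'permission'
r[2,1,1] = 'village'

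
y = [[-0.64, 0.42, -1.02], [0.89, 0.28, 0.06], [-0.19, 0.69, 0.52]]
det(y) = -0.95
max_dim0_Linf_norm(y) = 1.02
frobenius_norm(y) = 1.81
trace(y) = 0.16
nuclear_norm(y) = 3.04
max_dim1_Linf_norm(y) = 1.02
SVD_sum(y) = [[-0.84, 0.15, -0.88], [0.42, -0.07, 0.44], [0.11, -0.02, 0.12]] + [[-0.03, 0.06, 0.04], [0.02, -0.06, -0.03], [-0.31, 0.7, 0.42]] + [[0.23, 0.21, -0.18], [0.44, 0.41, -0.35], [0.01, 0.01, -0.01]]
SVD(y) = [[-0.89,  -0.09,  -0.45], [0.45,  0.08,  -0.89], [0.12,  -0.99,  -0.03]] @ diag([1.3790955528191733, 0.8759926508944543, 0.7834745252867409]) @ [[0.68,-0.12,0.72], [0.36,-0.80,-0.48], [-0.63,-0.59,0.50]]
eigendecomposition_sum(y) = [[(-0.81-0j),0.44+0.00j,(-0.48+0j)],[0.48+0.00j,(-0.27-0j),0.29-0.00j],[-0.28-0.00j,0.15+0.00j,-0.17+0.00j]] + [[0.08+0.14j,-0.01+0.28j,(-0.27+0.07j)], [(0.2+0.01j),0.27+0.21j,-0.11+0.33j], [0.04-0.22j,0.27-0.27j,(0.34+0.17j)]] + [[(0.08-0.14j),(-0.01-0.28j),(-0.27-0.07j)], [0.20-0.01j,(0.27-0.21j),-0.11-0.33j], [(0.04+0.22j),0.27+0.27j,(0.34-0.17j)]]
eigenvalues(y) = [(-1.24+0j), (0.7+0.52j), (0.7-0.52j)]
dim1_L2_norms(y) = [1.28, 0.93, 0.88]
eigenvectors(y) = [[0.82+0.00j, -0.35+0.32j, (-0.35-0.32j)], [(-0.49+0j), 0.07+0.58j, (0.07-0.58j)], [(0.28+0j), 0.66+0.00j, 0.66-0.00j]]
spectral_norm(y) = 1.38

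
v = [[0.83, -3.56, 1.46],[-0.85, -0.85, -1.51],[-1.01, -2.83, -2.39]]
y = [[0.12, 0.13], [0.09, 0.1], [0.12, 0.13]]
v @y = [[-0.05,  -0.06], [-0.36,  -0.39], [-0.66,  -0.72]]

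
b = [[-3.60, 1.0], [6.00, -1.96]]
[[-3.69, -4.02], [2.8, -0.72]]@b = [[-10.84,4.19], [-14.4,4.21]]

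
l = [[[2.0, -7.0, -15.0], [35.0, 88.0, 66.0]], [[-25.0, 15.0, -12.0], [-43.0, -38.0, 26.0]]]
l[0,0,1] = -7.0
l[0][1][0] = 35.0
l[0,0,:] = [2.0, -7.0, -15.0]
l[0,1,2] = 66.0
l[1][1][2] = 26.0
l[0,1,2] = 66.0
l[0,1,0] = 35.0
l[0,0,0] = 2.0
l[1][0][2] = -12.0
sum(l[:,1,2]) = 92.0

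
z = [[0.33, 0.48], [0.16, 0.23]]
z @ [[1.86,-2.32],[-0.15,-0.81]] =[[0.54, -1.15],[0.26, -0.56]]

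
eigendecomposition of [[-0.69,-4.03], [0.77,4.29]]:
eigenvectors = [[-0.98,0.69], [0.18,-0.73]]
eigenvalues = [0.04, 3.56]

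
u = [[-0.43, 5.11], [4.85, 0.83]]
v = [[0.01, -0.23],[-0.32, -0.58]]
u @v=[[-1.64, -2.86],  [-0.22, -1.60]]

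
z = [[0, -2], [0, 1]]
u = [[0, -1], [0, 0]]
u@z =[[0, -1], [0, 0]]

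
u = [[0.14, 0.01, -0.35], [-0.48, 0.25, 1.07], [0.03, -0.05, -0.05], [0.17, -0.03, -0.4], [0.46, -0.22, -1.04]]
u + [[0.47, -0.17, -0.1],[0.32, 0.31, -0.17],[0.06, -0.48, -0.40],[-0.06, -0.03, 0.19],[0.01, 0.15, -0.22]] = [[0.61,-0.16,-0.45], [-0.16,0.56,0.9], [0.09,-0.53,-0.45], [0.11,-0.06,-0.21], [0.47,-0.07,-1.26]]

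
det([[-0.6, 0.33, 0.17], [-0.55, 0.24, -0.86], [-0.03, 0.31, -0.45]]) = -0.196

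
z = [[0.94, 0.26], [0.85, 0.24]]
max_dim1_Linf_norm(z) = 0.94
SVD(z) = [[-0.74,-0.67], [-0.67,0.74]] @ diag([1.3157840924270325, 0.003496014297843551]) @ [[-0.96, -0.27],[-0.27, 0.96]]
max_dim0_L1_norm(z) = 1.79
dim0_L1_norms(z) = [1.79, 0.5]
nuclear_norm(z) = 1.32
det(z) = 0.00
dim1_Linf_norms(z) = [0.94, 0.85]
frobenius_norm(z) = 1.32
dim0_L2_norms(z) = [1.27, 0.35]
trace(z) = 1.18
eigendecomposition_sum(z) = [[0.94, 0.26], [0.85, 0.24]] + [[0.0, -0.0], [-0.0, 0.0]]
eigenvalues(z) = [1.18, 0.0]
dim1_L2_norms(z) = [0.98, 0.88]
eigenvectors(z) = [[0.74, -0.27], [0.67, 0.96]]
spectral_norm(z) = 1.32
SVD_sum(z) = [[0.94, 0.26], [0.85, 0.24]] + [[0.00,-0.0], [-0.00,0.0]]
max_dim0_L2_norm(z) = 1.27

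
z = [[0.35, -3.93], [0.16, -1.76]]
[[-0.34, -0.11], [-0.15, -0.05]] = z @ [[0.04, 0.01], [0.09, 0.03]]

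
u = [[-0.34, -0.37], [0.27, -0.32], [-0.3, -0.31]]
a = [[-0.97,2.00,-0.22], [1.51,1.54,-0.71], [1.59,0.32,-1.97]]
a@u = [[0.94, -0.21],  [0.12, -0.83],  [0.14, -0.08]]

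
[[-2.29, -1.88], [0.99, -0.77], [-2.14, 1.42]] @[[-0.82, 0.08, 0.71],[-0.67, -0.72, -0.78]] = [[3.14, 1.17, -0.16], [-0.30, 0.63, 1.3], [0.80, -1.19, -2.63]]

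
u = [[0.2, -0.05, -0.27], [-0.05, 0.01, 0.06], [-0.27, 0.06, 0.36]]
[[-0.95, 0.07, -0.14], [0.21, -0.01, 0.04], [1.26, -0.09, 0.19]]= u@[[-0.43,-1.20,-1.11], [1.08,-0.38,0.15], [3.0,-1.09,-0.32]]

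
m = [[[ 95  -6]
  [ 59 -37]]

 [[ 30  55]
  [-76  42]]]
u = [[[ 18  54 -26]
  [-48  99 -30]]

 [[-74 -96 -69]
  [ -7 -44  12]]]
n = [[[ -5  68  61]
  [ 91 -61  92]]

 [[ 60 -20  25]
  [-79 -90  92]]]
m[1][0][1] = 55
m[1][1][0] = -76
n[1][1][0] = -79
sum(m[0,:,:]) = 111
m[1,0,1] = 55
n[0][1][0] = 91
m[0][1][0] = 59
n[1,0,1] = -20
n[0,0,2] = 61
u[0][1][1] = 99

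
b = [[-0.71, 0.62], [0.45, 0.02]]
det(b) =-0.293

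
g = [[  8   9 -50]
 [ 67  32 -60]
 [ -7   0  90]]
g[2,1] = 0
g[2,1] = 0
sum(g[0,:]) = -33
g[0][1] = 9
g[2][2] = 90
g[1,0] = 67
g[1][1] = 32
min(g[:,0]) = -7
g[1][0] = 67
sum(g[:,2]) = -20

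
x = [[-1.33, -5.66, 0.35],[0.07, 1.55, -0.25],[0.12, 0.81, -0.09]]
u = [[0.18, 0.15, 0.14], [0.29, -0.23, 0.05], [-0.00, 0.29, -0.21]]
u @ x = [[-0.21, -0.67, 0.01], [-0.4, -1.96, 0.15], [-0.00, 0.28, -0.05]]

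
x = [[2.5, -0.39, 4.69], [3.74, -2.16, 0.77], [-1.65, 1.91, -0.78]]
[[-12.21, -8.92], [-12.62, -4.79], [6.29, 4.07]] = x @ [[-3.00, -0.20], [0.30, 1.27], [-0.98, -1.69]]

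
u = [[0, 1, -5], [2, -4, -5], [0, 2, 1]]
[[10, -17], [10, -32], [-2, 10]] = u@ [[0, 0], [0, 3], [-2, 4]]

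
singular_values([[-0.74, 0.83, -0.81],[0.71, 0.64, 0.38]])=[1.41, 0.98]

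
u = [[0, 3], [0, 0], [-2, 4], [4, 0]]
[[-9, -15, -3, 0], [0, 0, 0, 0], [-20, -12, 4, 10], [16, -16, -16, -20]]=u @ [[4, -4, -4, -5], [-3, -5, -1, 0]]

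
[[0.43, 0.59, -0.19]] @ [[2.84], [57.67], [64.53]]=[[22.99]]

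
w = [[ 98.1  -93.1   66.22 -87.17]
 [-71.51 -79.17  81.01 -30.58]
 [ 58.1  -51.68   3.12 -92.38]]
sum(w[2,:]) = -82.83999999999999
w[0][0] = 98.1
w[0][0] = 98.1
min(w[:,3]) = -92.38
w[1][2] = 81.01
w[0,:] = [98.1, -93.1, 66.22, -87.17]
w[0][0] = 98.1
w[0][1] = -93.1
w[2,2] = 3.12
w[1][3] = -30.58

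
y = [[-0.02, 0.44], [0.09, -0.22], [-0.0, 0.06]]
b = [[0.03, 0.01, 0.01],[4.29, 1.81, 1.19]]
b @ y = [[0.00, 0.01],[0.08, 1.56]]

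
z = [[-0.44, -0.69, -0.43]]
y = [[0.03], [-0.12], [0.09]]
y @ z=[[-0.01, -0.02, -0.01], [0.05, 0.08, 0.05], [-0.04, -0.06, -0.04]]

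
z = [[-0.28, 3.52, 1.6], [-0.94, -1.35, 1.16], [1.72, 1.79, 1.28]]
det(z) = 13.35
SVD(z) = [[0.82, 0.46, -0.35], [-0.21, 0.80, 0.56], [0.53, -0.38, 0.75]] @ diag([4.56531873619142, 1.943078322405453, 1.5045635480024113]) @ [[0.19, 0.90, 0.38], [-0.79, -0.08, 0.60], [0.58, -0.42, 0.7]]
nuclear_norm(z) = 8.01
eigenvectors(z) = [[0.73+0.00j, 0.73-0.00j, 0.56+0.00j], [(-0.22+0.51j), (-0.22-0.51j), (0.1+0j)], [(-0.09-0.38j), -0.09+0.38j, (0.82+0j)]]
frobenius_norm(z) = 5.18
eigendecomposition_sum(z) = [[(-0.38+0.9j), 1.24+0.58j, (0.1-0.69j)], [-0.51-0.53j, -0.77+0.70j, 0.45+0.28j], [(0.51+0.09j), 0.14-0.72j, (-0.37+0.03j)]] + [[-0.38-0.90j, 1.24-0.58j, (0.1+0.69j)], [-0.51+0.53j, -0.77-0.70j, 0.45-0.28j], [(0.51-0.09j), (0.14+0.72j), (-0.37-0.03j)]] + [[(0.48+0j), (1.03+0j), (1.39+0j)], [(0.09+0j), 0.19+0.00j, 0.26+0.00j], [(0.7+0j), (1.5+0j), (2.02+0j)]]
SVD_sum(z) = [[0.73, 3.37, 1.43], [-0.19, -0.86, -0.37], [0.47, 2.2, 0.94]] + [[-0.71,  -0.07,  0.53], [-1.24,  -0.13,  0.94], [0.59,  0.06,  -0.45]] + [[-0.30, 0.22, -0.37], [0.48, -0.35, 0.59], [0.65, -0.48, 0.79]]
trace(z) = -0.35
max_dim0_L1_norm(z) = 6.66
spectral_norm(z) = 4.57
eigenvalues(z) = [(-1.52+1.63j), (-1.52-1.63j), (2.69+0j)]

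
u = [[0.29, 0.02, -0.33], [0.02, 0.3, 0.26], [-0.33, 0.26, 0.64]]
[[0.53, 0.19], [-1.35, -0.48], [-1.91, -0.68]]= u@[[1.01,0.36], [-3.76,-1.33], [-0.94,-0.33]]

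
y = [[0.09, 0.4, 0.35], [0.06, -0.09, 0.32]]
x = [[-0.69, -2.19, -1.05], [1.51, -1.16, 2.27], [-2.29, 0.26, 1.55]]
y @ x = [[-0.26, -0.57, 1.36], [-0.91, 0.06, 0.23]]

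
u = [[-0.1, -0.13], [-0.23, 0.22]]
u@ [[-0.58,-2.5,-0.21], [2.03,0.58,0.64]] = [[-0.21, 0.17, -0.06], [0.58, 0.7, 0.19]]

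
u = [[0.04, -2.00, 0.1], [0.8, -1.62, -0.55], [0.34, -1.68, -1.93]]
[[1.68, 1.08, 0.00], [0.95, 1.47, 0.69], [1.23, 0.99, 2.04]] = u@ [[-0.53,0.85,0.07], [-0.85,-0.52,-0.05], [0.01,0.09,-1.0]]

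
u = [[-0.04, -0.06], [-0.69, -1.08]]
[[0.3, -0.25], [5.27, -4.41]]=u@[[-2.82, 3.11], [-3.08, 2.10]]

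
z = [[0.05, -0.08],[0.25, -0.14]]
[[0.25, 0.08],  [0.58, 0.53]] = z@[[0.85, 2.34], [-2.62, 0.41]]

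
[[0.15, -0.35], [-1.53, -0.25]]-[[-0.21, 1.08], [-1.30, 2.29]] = [[0.36, -1.43],  [-0.23, -2.54]]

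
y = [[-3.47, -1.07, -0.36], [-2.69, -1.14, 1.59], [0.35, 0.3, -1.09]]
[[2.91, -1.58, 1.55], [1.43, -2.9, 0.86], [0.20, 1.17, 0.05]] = y @ [[-0.6,0.44,-0.67],[-0.59,0.33,0.74],[-0.54,-0.84,-0.06]]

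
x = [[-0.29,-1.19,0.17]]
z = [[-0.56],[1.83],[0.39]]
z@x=[[0.16, 0.67, -0.1], [-0.53, -2.18, 0.31], [-0.11, -0.46, 0.07]]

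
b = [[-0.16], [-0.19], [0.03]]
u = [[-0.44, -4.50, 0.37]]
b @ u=[[0.07,0.72,-0.06], [0.08,0.86,-0.07], [-0.01,-0.14,0.01]]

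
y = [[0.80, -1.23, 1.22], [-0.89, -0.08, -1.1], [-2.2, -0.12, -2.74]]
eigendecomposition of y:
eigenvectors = [[0.21, -0.79, -0.78], [-0.37, 0.22, 0.10], [-0.91, 0.57, 0.62]]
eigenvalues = [-2.27, 0.27, -0.01]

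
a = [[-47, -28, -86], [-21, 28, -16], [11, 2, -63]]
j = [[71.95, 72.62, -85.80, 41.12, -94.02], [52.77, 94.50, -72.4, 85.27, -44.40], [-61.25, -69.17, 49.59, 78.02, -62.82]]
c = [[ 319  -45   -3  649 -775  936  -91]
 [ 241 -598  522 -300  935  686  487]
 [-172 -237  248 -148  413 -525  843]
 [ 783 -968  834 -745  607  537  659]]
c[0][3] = 649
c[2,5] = -525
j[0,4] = -94.02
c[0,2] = -3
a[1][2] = -16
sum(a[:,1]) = 2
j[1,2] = -72.4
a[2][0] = 11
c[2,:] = [-172, -237, 248, -148, 413, -525, 843]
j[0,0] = 71.95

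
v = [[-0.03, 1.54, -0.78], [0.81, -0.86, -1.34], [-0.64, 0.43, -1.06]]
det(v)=2.756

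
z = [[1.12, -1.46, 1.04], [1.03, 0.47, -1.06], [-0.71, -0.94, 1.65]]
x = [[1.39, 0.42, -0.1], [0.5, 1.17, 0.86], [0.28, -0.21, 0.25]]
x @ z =[[2.06,-1.74,0.84], [1.15,-0.99,0.7], [-0.08,-0.74,0.93]]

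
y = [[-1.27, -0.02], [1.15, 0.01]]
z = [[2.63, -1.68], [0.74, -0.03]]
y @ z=[[-3.35, 2.13], [3.03, -1.93]]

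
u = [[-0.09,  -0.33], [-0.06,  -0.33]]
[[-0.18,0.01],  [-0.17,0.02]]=u@[[0.47, 0.52], [0.43, -0.16]]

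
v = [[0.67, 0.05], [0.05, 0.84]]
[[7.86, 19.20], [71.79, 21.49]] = v @ [[5.37, 26.86],  [85.15, 23.98]]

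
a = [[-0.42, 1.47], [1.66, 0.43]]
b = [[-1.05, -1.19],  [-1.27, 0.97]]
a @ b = [[-1.43, 1.93], [-2.29, -1.56]]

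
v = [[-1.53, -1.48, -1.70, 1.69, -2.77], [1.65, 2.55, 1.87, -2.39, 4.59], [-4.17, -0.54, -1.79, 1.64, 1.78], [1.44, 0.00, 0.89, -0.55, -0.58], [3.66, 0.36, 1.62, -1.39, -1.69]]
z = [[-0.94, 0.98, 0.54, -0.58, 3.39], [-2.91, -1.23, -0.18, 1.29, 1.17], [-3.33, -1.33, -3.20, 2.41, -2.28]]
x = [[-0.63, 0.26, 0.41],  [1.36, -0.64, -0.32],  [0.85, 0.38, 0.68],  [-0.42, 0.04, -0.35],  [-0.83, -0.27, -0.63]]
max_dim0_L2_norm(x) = 1.96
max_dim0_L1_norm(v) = 12.45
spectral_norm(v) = 8.27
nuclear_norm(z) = 11.98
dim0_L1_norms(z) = [7.18, 3.54, 3.92, 4.28, 6.84]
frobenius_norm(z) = 7.82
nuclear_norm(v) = 15.03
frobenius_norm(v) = 10.42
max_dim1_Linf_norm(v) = 4.59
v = x @ z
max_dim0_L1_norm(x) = 4.09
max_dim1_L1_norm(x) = 2.32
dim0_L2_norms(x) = [1.96, 0.83, 1.12]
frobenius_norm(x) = 2.40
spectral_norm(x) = 2.00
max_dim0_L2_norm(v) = 6.16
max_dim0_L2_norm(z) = 4.52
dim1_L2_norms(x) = [0.8, 1.54, 1.15, 0.55, 1.08]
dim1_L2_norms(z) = [3.74, 3.61, 5.84]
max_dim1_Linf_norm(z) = 3.39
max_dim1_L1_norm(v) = 13.05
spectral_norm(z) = 6.43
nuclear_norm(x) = 3.55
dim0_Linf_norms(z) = [3.33, 1.33, 3.2, 2.41, 3.39]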